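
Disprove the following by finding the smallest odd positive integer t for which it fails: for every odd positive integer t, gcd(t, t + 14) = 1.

t = 7

For t = 1, 3, 5 the conclusion holds.
t = 7: gcd(7, 21) = 7.
Thus t = 7 disproves the claim, and no smaller t works.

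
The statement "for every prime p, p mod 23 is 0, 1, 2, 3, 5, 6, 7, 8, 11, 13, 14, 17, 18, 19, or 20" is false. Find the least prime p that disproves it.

p = 61

For p = 2, 3, 5, 7, …, 47, 53, 59 the conclusion holds.
p = 61: 61 mod 23 = 15 — not in {0, 1, 2, 3, 5, 6, 7, 8, 11, 13, 14, 17, 18, 19, 20}.
Thus p = 61 disproves the claim, and no smaller p works.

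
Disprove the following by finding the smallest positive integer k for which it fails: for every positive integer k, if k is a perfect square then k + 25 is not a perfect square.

k = 144

We need the least positive integer k for which k is a perfect square but k + 25 is a perfect square.
For k = 1, 4, 9, 16, …, 81, 100, 121 the conclusion holds.
k = 144: 144 = 12² and 144 + 25 = 169 = 13².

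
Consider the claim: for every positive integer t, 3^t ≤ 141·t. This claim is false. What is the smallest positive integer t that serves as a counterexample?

We need the least positive integer t for which 3^t > 141·t.
t = 1: 3^t = 3 and 141·t = 141, so 3 ≤ 141.
t = 2: 3^t = 9 and 141·t = 282, so 9 ≤ 282.
t = 3: 3^t = 27 and 141·t = 423, so 27 ≤ 423.
t = 4: 3^t = 81 and 141·t = 564, so 81 ≤ 564.
t = 5: 3^t = 243 and 141·t = 705, so 243 ≤ 705.
t = 6: 3^t = 729 and 141·t = 846, so 729 ≤ 846.
t = 7: 3^t = 2187 and 141·t = 987, so 2187 > 987.
Hence t = 7 is a counterexample.

t = 7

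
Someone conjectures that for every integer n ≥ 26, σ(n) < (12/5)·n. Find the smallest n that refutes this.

n = 30

n = 26: σ(26) = 42; 42 < 312/5.
n = 27: σ(27) = 40; 40 < 324/5.
n = 28: σ(28) = 56; 56 < 336/5.
n = 29: σ(29) = 30; 30 < 348/5.
n = 30: σ(30) = 72; 72 ≥ 72.
Hence n = 30 is a counterexample.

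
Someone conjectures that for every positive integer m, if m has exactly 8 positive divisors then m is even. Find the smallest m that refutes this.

m = 105

We need the least positive integer m for which m has exactly 8 positive divisors but m is odd.
The first 12 eligible values, up to m = 104, all satisfy the conclusion.
m = 105: divisors of 105: 1, 3, 5, 7, 15, 21, 35, 105; 105 is odd.
Thus m = 105 disproves the claim, and no smaller m works.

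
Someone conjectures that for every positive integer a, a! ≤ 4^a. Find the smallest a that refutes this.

We need the least positive integer a for which a! > 4^a.
For a = 1, 2, 3, 4, 5, 6, 7, 8 the conclusion holds.
a = 9: a! = 362880 and 4^a = 262144, so 362880 > 262144.
So a = 9 is the smallest counterexample.

a = 9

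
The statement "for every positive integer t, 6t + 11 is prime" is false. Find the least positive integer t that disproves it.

A counterexample is any positive integer t such that 6t + 11 is not prime; we check each in order.
For t = 1, 2, 3 the conclusion holds.
t = 4: 6t + 11 = 35 = 5 × 7, composite.
Hence t = 4 is a counterexample.

t = 4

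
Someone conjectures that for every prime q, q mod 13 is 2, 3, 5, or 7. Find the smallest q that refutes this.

q = 11

A counterexample is any prime q such that the claim fails; we check each in order.
The first 4 eligible values, up to q = 7, all satisfy the conclusion.
q = 11: 11 mod 13 = 11 — not in {2, 3, 5, 7}.
Thus q = 11 disproves the claim, and no smaller q works.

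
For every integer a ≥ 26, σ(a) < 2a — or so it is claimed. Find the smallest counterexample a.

We need the least integer a ≥ 26 for which the claim fails.
a = 26: σ(26) = 42; 42 < 52.
a = 27: σ(27) = 40; 40 < 54.
a = 28: σ(28) = 56; 56 ≥ 56.
Thus a = 28 disproves the claim, and no smaller a works.

a = 28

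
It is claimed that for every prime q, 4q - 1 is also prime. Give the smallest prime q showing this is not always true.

q = 7

For q = 2, 3, 5 the conclusion holds.
q = 7: 4q - 1 = 27 = 3 × 9, not prime.
So q = 7 is the smallest counterexample.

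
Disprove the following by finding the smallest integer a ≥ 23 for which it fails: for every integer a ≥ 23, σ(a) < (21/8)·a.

For a = 23, 24, 25, 26, …, 57, 58, 59 the conclusion holds.
a = 60: σ(60) = 168; 168 ≥ 315/2.

a = 60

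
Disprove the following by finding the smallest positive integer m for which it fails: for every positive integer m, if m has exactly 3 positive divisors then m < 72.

m = 121

m = 4: τ(4) = 3; 4 < 72.
m = 9: τ(9) = 3; 9 < 72.
m = 25: τ(25) = 3; 25 < 72.
m = 49: τ(49) = 3; 49 < 72.
m = 121: τ(121) = 3; 121 ≥ 72.
So m = 121 is the smallest counterexample.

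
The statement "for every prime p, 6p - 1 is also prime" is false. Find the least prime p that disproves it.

We need the least prime p for which 6p - 1 is not prime.
p = 2: 6p - 1 = 11, prime.
p = 3: 6p - 1 = 17, prime.
p = 5: 6p - 1 = 29, prime.
p = 7: 6p - 1 = 41, prime.
p = 11: 6p - 1 = 65 = 5 × 13, not prime.
So p = 11 is the smallest counterexample.

p = 11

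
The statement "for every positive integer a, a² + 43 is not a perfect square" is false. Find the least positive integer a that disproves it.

a = 21

Check each positive integer a in order until a² + 43 is a perfect square.
The first 20 eligible values, up to a = 20, all satisfy the conclusion.
a = 21: 21² + 43 = 484 = 22², a perfect square.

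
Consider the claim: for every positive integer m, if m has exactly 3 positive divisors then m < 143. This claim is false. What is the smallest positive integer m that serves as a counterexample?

m = 169

For m = 4, 9, 25, 49, 121 the conclusion holds.
m = 169: τ(169) = 3; 169 ≥ 143.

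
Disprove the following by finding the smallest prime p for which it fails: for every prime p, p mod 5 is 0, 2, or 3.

A counterexample is any prime p such that the claim fails; we check each in order.
The first 4 eligible values, up to p = 7, all satisfy the conclusion.
p = 11: 11 mod 5 = 1 — not in {0, 2, 3}.
Hence p = 11 is a counterexample.

p = 11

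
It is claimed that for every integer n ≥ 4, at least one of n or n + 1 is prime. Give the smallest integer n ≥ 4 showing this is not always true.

We need the least integer n ≥ 4 for which n, n + 1 are both composite.
n = 4: 5 is prime.
n = 5: 5 is prime.
n = 6: 7 is prime.
n = 7: 7 is prime.
n = 8: 8 = 2 × 4; 9 = 3 × 3 — both composite.
Thus n = 8 disproves the claim, and no smaller n works.

n = 8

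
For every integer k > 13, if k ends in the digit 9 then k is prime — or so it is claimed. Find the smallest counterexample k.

k = 39

We need the least integer k > 13 for which k ends in the digit 9 but k is not prime.
k = 19: 19 ends in 9 and is prime.
k = 29: 29 ends in 9 and is prime.
k = 39: 39 ends in 9; 39 = 3 × 13, composite.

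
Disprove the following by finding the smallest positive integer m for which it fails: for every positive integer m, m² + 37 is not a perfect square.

We need the least positive integer m for which m² + 37 is a perfect square.
For m = 1, 2, 3, 4, …, 15, 16, 17 the conclusion holds.
m = 18: 18² + 37 = 361 = 19², a perfect square.

m = 18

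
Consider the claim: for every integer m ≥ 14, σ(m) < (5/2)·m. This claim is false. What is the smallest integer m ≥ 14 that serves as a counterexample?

m = 24

We need the least integer m ≥ 14 for which the claim fails.
For m = 14, 15, 16, 17, 18, 19, 20, 21, 22, 23 the conclusion holds.
m = 24: σ(24) = 60; 60 ≥ 60.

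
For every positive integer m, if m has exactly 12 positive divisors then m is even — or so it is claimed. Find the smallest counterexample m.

Check each positive integer m in order until m has exactly 12 positive divisors but m is odd.
For m = 60, 72, 84, 90, …, 294, 306, 308 the conclusion holds.
m = 315: divisors of 315: 12 divisors; 315 is odd.
So m = 315 is the smallest counterexample.

m = 315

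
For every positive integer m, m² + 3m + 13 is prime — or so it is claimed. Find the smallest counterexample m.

m = 9

m = 1: m² + 3m + 13 = 17, prime.
m = 2: m² + 3m + 13 = 23, prime.
m = 3: m² + 3m + 13 = 31, prime.
m = 4: m² + 3m + 13 = 41, prime.
m = 5: m² + 3m + 13 = 53, prime.
m = 6: m² + 3m + 13 = 67, prime.
m = 7: m² + 3m + 13 = 83, prime.
m = 8: m² + 3m + 13 = 101, prime.
m = 9: m² + 3m + 13 = 121 = 11 × 11, composite.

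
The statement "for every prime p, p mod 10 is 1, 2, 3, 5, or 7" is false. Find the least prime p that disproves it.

p = 19

We need the least prime p for which the claim fails.
p = 2: 2 mod 10 = 2.
p = 3: 3 mod 10 = 3.
p = 5: 5 mod 10 = 5.
p = 7: 7 mod 10 = 7.
p = 11: 11 mod 10 = 1.
p = 13: 13 mod 10 = 3.
p = 17: 17 mod 10 = 7.
p = 19: 19 mod 10 = 9 — not in {1, 2, 3, 5, 7}.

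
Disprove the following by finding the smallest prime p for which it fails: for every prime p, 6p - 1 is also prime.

p = 2: 6p - 1 = 11, prime.
p = 3: 6p - 1 = 17, prime.
p = 5: 6p - 1 = 29, prime.
p = 7: 6p - 1 = 41, prime.
p = 11: 6p - 1 = 65 = 5 × 13, not prime.
So p = 11 is the smallest counterexample.

p = 11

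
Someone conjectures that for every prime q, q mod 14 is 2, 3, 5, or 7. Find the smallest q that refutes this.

We need the least prime q for which the claim fails.
The first 4 eligible values, up to q = 7, all satisfy the conclusion.
q = 11: 11 mod 14 = 11 — not in {2, 3, 5, 7}.

q = 11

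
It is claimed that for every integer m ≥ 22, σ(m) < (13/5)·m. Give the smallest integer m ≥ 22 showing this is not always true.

m = 60

We need the least integer m ≥ 22 for which the claim fails.
The first 38 eligible values, up to m = 59, all satisfy the conclusion.
m = 60: σ(60) = 168; 168 ≥ 156.
Thus m = 60 disproves the claim, and no smaller m works.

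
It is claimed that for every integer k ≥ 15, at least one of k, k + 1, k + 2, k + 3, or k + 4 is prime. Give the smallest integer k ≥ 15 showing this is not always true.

k = 24

For k = 15, 16, 17, 18, 19, 20, 21, 22, 23 the conclusion holds.
k = 24: 24 = 2 × 12; 25 = 5 × 5; 26 = 2 × 13; 27 = 3 × 9; 28 = 2 × 14 — all composite.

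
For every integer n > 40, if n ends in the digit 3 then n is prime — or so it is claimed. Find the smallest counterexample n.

n = 63

We need the least integer n > 40 for which n ends in the digit 3 but n is not prime.
For n = 43, 53 the conclusion holds.
n = 63: 63 ends in 3; 63 = 3 × 21, composite.
Hence n = 63 is a counterexample.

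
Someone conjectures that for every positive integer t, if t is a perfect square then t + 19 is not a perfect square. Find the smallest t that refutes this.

Check each positive integer t in order until t is a perfect square but t + 19 is a perfect square.
t = 1: 1 + 19 = 20, not a perfect square.
t = 4: 4 + 19 = 23, not a perfect square.
t = 9: 9 + 19 = 28, not a perfect square.
t = 16: 16 + 19 = 35, not a perfect square.
t = 25: 25 + 19 = 44, not a perfect square.
t = 36: 36 + 19 = 55, not a perfect square.
t = 49: 49 + 19 = 68, not a perfect square.
t = 64: 64 + 19 = 83, not a perfect square.
t = 81: 81 = 9² and 81 + 19 = 100 = 10².

t = 81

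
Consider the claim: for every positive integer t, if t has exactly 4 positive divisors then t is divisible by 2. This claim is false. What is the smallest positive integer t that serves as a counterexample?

Check each positive integer t in order until t has exactly 4 positive divisors but t is not divisible by 2.
t = 6: τ(6) = 4; 6 mod 2 = 0.
t = 8: τ(8) = 4; 8 mod 2 = 0.
t = 10: τ(10) = 4; 10 mod 2 = 0.
t = 14: τ(14) = 4; 14 mod 2 = 0.
t = 15: τ(15) = 4; 15 mod 2 = 1.
So t = 15 is the smallest counterexample.

t = 15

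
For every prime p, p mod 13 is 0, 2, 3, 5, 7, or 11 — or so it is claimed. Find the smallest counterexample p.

p = 17

We need the least prime p for which the claim fails.
For p = 2, 3, 5, 7, 11, 13 the conclusion holds.
p = 17: 17 mod 13 = 4 — not in {0, 2, 3, 5, 7, 11}.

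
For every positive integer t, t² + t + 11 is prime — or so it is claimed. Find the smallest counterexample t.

t = 10

The first 9 eligible values, up to t = 9, all satisfy the conclusion.
t = 10: t² + t + 11 = 121 = 11 × 11, composite.
So t = 10 is the smallest counterexample.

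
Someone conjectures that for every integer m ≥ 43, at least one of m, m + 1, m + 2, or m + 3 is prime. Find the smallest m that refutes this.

A counterexample is any integer m ≥ 43 such that m, m + 1, m + 2, m + 3 are all composite; we check each in order.
The first 5 eligible values, up to m = 47, all satisfy the conclusion.
m = 48: 48 = 2 × 24; 49 = 7 × 7; 50 = 2 × 25; 51 = 3 × 17 — all composite.

m = 48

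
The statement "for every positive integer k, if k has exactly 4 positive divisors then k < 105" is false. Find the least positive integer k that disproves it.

k = 106

For k = 6, 8, 10, 14, …, 93, 94, 95 the conclusion holds.
k = 106: τ(106) = 4; 106 ≥ 105.
So k = 106 is the smallest counterexample.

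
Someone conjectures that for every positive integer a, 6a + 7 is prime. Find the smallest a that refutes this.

a = 3

We need the least positive integer a for which 6a + 7 is not prime.
a = 1: 6a + 7 = 13, prime.
a = 2: 6a + 7 = 19, prime.
a = 3: 6a + 7 = 25 = 5 × 5, composite.
Hence a = 3 is a counterexample.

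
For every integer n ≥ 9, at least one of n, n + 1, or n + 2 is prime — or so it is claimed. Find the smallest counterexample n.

n = 14

Check each integer n ≥ 9 in order until n, n + 1, n + 2 are all composite.
n = 9: 11 is prime.
n = 10: 11 is prime.
n = 11: 11 is prime.
n = 12: 13 is prime.
n = 13: 13 is prime.
n = 14: 14 = 2 × 7; 15 = 3 × 5; 16 = 2 × 8 — all composite.
So n = 14 is the smallest counterexample.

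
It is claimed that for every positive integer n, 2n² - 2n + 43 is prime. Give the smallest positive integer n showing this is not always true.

Check each positive integer n in order until 2n² - 2n + 43 is not prime.
n = 1: 2n² - 2n + 43 = 43, prime.
n = 2: 2n² - 2n + 43 = 47, prime.
n = 3: 2n² - 2n + 43 = 55 = 5 × 11, composite.

n = 3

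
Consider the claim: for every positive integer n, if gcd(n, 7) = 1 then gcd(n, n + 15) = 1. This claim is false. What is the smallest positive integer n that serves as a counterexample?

n = 3

We need the least positive integer n for which gcd(n, 7) = 1 but gcd(n, n + 15) > 1.
n = 1: gcd(1, 16) = 1.
n = 2: gcd(2, 17) = 1.
n = 3: gcd(3, 18) = 3.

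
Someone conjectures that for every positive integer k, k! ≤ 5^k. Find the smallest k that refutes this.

k = 12

Check each positive integer k in order until k! > 5^k.
The first 11 eligible values, up to k = 11, all satisfy the conclusion.
k = 12: k! = 479001600 and 5^k = 244140625, so 479001600 > 244140625.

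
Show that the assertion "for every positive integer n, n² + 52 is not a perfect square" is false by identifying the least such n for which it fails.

n = 12

We need the least positive integer n for which n² + 52 is a perfect square.
For n = 1, 2, 3, 4, …, 9, 10, 11 the conclusion holds.
n = 12: 12² + 52 = 196 = 14², a perfect square.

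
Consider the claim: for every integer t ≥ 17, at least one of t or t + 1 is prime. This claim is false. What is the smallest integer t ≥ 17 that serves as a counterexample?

Check each integer t ≥ 17 in order until t, t + 1 are both composite.
For t = 17, 18, 19 the conclusion holds.
t = 20: 20 = 2 × 10; 21 = 3 × 7 — both composite.

t = 20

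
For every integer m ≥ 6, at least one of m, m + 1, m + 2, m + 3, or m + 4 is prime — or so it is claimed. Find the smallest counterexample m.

Check each integer m ≥ 6 in order until m, m + 1, m + 2, m + 3, m + 4 are all composite.
For m = 6, 7, 8, 9, …, 21, 22, 23 the conclusion holds.
m = 24: 24 = 2 × 12; 25 = 5 × 5; 26 = 2 × 13; 27 = 3 × 9; 28 = 2 × 14 — all composite.
So m = 24 is the smallest counterexample.

m = 24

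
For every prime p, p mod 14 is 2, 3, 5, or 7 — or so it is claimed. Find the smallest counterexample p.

p = 2: 2 mod 14 = 2.
p = 3: 3 mod 14 = 3.
p = 5: 5 mod 14 = 5.
p = 7: 7 mod 14 = 7.
p = 11: 11 mod 14 = 11 — not in {2, 3, 5, 7}.
Thus p = 11 disproves the claim, and no smaller p works.

p = 11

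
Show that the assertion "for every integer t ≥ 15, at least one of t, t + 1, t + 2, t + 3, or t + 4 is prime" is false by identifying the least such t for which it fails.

t = 24

We need the least integer t ≥ 15 for which t, t + 1, t + 2, t + 3, t + 4 are all composite.
The first 9 eligible values, up to t = 23, all satisfy the conclusion.
t = 24: 24 = 2 × 12; 25 = 5 × 5; 26 = 2 × 13; 27 = 3 × 9; 28 = 2 × 14 — all composite.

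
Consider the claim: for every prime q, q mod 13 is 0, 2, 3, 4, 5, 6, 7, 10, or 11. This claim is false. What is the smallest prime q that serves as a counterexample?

q = 47

We need the least prime q for which the claim fails.
For q = 2, 3, 5, 7, …, 37, 41, 43 the conclusion holds.
q = 47: 47 mod 13 = 8 — not in {0, 2, 3, 4, 5, 6, 7, 10, 11}.
Thus q = 47 disproves the claim, and no smaller q works.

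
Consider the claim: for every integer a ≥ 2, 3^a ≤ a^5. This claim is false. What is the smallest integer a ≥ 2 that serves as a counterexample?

We need the least integer a ≥ 2 for which 3^a > a^5.
For a = 2, 3, 4, 5, 6, 7, 8, 9, 10 the conclusion holds.
a = 11: 3^a = 177147 and a^5 = 161051, so 177147 > 161051.
So a = 11 is the smallest counterexample.

a = 11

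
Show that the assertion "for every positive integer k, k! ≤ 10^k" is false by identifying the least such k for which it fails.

The first 24 eligible values, up to k = 24, all satisfy the conclusion.
k = 25: k! = 15511210043330985984000000 and 10^k = 10000000000000000000000000, so 15511210043330985984000000 > 10000000000000000000000000.

k = 25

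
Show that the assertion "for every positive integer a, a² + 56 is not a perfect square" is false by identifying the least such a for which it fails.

a = 5

The first 4 eligible values, up to a = 4, all satisfy the conclusion.
a = 5: 5² + 56 = 81 = 9², a perfect square.
Thus a = 5 disproves the claim, and no smaller a works.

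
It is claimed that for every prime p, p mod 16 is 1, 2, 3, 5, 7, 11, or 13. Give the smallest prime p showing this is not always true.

Check each prime p in order until the claim fails.
For p = 2, 3, 5, 7, 11, 13, 17, 19, 23, 29 the conclusion holds.
p = 31: 31 mod 16 = 15 — not in {1, 2, 3, 5, 7, 11, 13}.
Hence p = 31 is a counterexample.

p = 31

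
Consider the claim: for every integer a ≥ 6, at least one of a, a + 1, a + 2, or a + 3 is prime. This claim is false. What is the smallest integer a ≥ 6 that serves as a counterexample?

For a = 6, 7, 8, 9, …, 21, 22, 23 the conclusion holds.
a = 24: 24 = 2 × 12; 25 = 5 × 5; 26 = 2 × 13; 27 = 3 × 9 — all composite.
So a = 24 is the smallest counterexample.

a = 24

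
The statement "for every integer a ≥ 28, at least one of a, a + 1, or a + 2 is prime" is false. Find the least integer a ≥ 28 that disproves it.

a = 32

a = 28: 29 is prime.
a = 29: 29 is prime.
a = 30: 31 is prime.
a = 31: 31 is prime.
a = 32: 32 = 2 × 16; 33 = 3 × 11; 34 = 2 × 17 — all composite.
So a = 32 is the smallest counterexample.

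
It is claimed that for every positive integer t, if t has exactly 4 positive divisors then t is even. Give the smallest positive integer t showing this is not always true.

t = 15

Check each positive integer t in order until t has exactly 4 positive divisors but t is odd.
For t = 6, 8, 10, 14 the conclusion holds.
t = 15: divisors of 15: 1, 3, 5, 15; 15 is odd.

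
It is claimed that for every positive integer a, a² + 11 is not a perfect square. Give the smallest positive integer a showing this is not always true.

A counterexample is any positive integer a such that a² + 11 is a perfect square; we check each in order.
a = 1: 1² + 11 = 12, not a perfect square.
a = 2: 2² + 11 = 15, not a perfect square.
a = 3: 3² + 11 = 20, not a perfect square.
a = 4: 4² + 11 = 27, not a perfect square.
a = 5: 5² + 11 = 36 = 6², a perfect square.
So a = 5 is the smallest counterexample.

a = 5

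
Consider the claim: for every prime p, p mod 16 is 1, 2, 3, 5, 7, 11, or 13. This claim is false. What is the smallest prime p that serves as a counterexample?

We need the least prime p for which the claim fails.
The first 10 eligible values, up to p = 29, all satisfy the conclusion.
p = 31: 31 mod 16 = 15 — not in {1, 2, 3, 5, 7, 11, 13}.
So p = 31 is the smallest counterexample.

p = 31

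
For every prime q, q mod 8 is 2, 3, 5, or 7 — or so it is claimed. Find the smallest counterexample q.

The first 6 eligible values, up to q = 13, all satisfy the conclusion.
q = 17: 17 mod 8 = 1 — not in {2, 3, 5, 7}.
Thus q = 17 disproves the claim, and no smaller q works.

q = 17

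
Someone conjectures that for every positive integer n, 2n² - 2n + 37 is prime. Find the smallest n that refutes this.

n = 3

We need the least positive integer n for which 2n² - 2n + 37 is not prime.
For n = 1, 2 the conclusion holds.
n = 3: 2n² - 2n + 37 = 49 = 7 × 7, composite.
So n = 3 is the smallest counterexample.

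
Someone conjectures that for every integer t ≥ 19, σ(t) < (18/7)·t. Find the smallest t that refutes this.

t = 48

We need the least integer t ≥ 19 for which the claim fails.
For t = 19, 20, 21, 22, …, 45, 46, 47 the conclusion holds.
t = 48: σ(48) = 124; 124 ≥ 864/7.
Hence t = 48 is a counterexample.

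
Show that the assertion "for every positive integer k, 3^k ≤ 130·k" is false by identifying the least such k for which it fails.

k = 7

k = 1: 3^k = 3 and 130·k = 130, so 3 ≤ 130.
k = 2: 3^k = 9 and 130·k = 260, so 9 ≤ 260.
k = 3: 3^k = 27 and 130·k = 390, so 27 ≤ 390.
k = 4: 3^k = 81 and 130·k = 520, so 81 ≤ 520.
k = 5: 3^k = 243 and 130·k = 650, so 243 ≤ 650.
k = 6: 3^k = 729 and 130·k = 780, so 729 ≤ 780.
k = 7: 3^k = 2187 and 130·k = 910, so 2187 > 910.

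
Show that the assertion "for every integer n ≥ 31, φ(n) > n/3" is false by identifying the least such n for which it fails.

n = 36

For n = 31, 32, 33, 34, 35 the conclusion holds.
n = 36: φ(36) = 12 and 36/3 = 12, so φ(36) ≤ 36/3.
So n = 36 is the smallest counterexample.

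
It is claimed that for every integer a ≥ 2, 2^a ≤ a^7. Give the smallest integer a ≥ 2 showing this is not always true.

For a = 2, 3, 4, 5, …, 34, 35, 36 the conclusion holds.
a = 37: 2^a = 137438953472 and a^7 = 94931877133, so 137438953472 > 94931877133.
So a = 37 is the smallest counterexample.

a = 37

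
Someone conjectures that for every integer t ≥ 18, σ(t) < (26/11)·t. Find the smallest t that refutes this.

For t = 18, 19, 20, 21, 22, 23 the conclusion holds.
t = 24: σ(24) = 60; 60 ≥ 624/11.

t = 24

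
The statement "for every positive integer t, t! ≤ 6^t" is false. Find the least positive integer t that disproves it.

t = 14

A counterexample is any positive integer t such that t! > 6^t; we check each in order.
The first 13 eligible values, up to t = 13, all satisfy the conclusion.
t = 14: t! = 87178291200 and 6^t = 78364164096, so 87178291200 > 78364164096.
So t = 14 is the smallest counterexample.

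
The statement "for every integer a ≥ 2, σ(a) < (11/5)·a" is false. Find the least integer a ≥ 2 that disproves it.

a = 12

We need the least integer a ≥ 2 for which the claim fails.
For a = 2, 3, 4, 5, 6, 7, 8, 9, 10, 11 the conclusion holds.
a = 12: σ(12) = 28; 28 ≥ 132/5.
Thus a = 12 disproves the claim, and no smaller a works.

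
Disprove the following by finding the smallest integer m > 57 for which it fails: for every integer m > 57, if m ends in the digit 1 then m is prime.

m = 81

m = 61: 61 ends in 1 and is prime.
m = 71: 71 ends in 1 and is prime.
m = 81: 81 ends in 1; 81 = 3 × 27, composite.
Thus m = 81 disproves the claim, and no smaller m works.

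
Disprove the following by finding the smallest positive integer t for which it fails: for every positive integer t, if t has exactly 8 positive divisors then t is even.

t = 105

Check each positive integer t in order until t has exactly 8 positive divisors but t is odd.
For t = 24, 30, 40, 42, …, 88, 102, 104 the conclusion holds.
t = 105: divisors of 105: 1, 3, 5, 7, 15, 21, 35, 105; 105 is odd.
So t = 105 is the smallest counterexample.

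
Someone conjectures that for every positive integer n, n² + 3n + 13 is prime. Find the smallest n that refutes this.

A counterexample is any positive integer n such that n² + 3n + 13 is not prime; we check each in order.
The first 8 eligible values, up to n = 8, all satisfy the conclusion.
n = 9: n² + 3n + 13 = 121 = 11 × 11, composite.

n = 9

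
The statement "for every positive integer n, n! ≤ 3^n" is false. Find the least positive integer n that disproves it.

n = 7

A counterexample is any positive integer n such that n! > 3^n; we check each in order.
n = 1: n! = 1 and 3^n = 3, so 1 ≤ 3.
n = 2: n! = 2 and 3^n = 9, so 2 ≤ 9.
n = 3: n! = 6 and 3^n = 27, so 6 ≤ 27.
n = 4: n! = 24 and 3^n = 81, so 24 ≤ 81.
n = 5: n! = 120 and 3^n = 243, so 120 ≤ 243.
n = 6: n! = 720 and 3^n = 729, so 720 ≤ 729.
n = 7: n! = 5040 and 3^n = 2187, so 5040 > 2187.
So n = 7 is the smallest counterexample.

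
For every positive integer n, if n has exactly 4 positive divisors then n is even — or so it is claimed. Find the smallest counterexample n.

n = 15

n = 6: divisors of 6: 1, 2, 3, 6; 6 is even.
n = 8: divisors of 8: 1, 2, 4, 8; 8 is even.
n = 10: divisors of 10: 1, 2, 5, 10; 10 is even.
n = 14: divisors of 14: 1, 2, 7, 14; 14 is even.
n = 15: divisors of 15: 1, 3, 5, 15; 15 is odd.
So n = 15 is the smallest counterexample.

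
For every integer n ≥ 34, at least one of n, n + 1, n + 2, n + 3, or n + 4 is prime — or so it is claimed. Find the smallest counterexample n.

n = 48

The first 14 eligible values, up to n = 47, all satisfy the conclusion.
n = 48: 48 = 2 × 24; 49 = 7 × 7; 50 = 2 × 25; 51 = 3 × 17; 52 = 2 × 26 — all composite.
Thus n = 48 disproves the claim, and no smaller n works.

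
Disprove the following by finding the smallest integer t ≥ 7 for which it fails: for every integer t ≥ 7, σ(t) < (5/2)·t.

Check each integer t ≥ 7 in order until the claim fails.
For t = 7, 8, 9, 10, …, 21, 22, 23 the conclusion holds.
t = 24: σ(24) = 60; 60 ≥ 60.
Hence t = 24 is a counterexample.

t = 24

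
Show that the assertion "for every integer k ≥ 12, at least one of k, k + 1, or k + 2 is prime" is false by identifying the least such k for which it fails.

k = 14

We need the least integer k ≥ 12 for which k, k + 1, k + 2 are all composite.
k = 12: 13 is prime.
k = 13: 13 is prime.
k = 14: 14 = 2 × 7; 15 = 3 × 5; 16 = 2 × 8 — all composite.
Thus k = 14 disproves the claim, and no smaller k works.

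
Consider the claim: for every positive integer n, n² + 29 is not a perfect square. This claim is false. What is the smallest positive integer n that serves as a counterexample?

We need the least positive integer n for which n² + 29 is a perfect square.
The first 13 eligible values, up to n = 13, all satisfy the conclusion.
n = 14: 14² + 29 = 225 = 15², a perfect square.

n = 14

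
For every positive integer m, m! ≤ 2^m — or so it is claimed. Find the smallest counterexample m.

m = 4

A counterexample is any positive integer m such that m! > 2^m; we check each in order.
For m = 1, 2, 3 the conclusion holds.
m = 4: m! = 24 and 2^m = 16, so 24 > 16.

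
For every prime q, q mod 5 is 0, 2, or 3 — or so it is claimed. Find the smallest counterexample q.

q = 11

A counterexample is any prime q such that the claim fails; we check each in order.
For q = 2, 3, 5, 7 the conclusion holds.
q = 11: 11 mod 5 = 1 — not in {0, 2, 3}.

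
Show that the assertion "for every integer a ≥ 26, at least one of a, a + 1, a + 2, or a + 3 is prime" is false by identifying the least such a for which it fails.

A counterexample is any integer a ≥ 26 such that a, a + 1, a + 2, a + 3 are all composite; we check each in order.
a = 26: 29 is prime.
a = 27: 29 is prime.
a = 28: 29 is prime.
a = 29: 29 is prime.
a = 30: 31 is prime.
a = 31: 31 is prime.
a = 32: 32 = 2 × 16; 33 = 3 × 11; 34 = 2 × 17; 35 = 5 × 7 — all composite.

a = 32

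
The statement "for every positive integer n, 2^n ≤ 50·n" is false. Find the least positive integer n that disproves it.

Check each positive integer n in order until 2^n > 50·n.
n = 1: 2^n = 2 and 50·n = 50, so 2 ≤ 50.
n = 2: 2^n = 4 and 50·n = 100, so 4 ≤ 100.
n = 3: 2^n = 8 and 50·n = 150, so 8 ≤ 150.
n = 4: 2^n = 16 and 50·n = 200, so 16 ≤ 200.
n = 5: 2^n = 32 and 50·n = 250, so 32 ≤ 250.
n = 6: 2^n = 64 and 50·n = 300, so 64 ≤ 300.
n = 7: 2^n = 128 and 50·n = 350, so 128 ≤ 350.
n = 8: 2^n = 256 and 50·n = 400, so 256 ≤ 400.
n = 9: 2^n = 512 and 50·n = 450, so 512 > 450.
Hence n = 9 is a counterexample.

n = 9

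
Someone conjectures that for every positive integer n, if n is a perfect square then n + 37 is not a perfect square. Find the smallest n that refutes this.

n = 324

For n = 1, 4, 9, 16, …, 225, 256, 289 the conclusion holds.
n = 324: 324 = 18² and 324 + 37 = 361 = 19².
Hence n = 324 is a counterexample.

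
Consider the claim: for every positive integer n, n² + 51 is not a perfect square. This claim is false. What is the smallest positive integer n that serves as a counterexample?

We need the least positive integer n for which n² + 51 is a perfect square.
The first 6 eligible values, up to n = 6, all satisfy the conclusion.
n = 7: 7² + 51 = 100 = 10², a perfect square.

n = 7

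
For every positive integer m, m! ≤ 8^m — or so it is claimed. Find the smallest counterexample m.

A counterexample is any positive integer m such that m! > 8^m; we check each in order.
The first 19 eligible values, up to m = 19, all satisfy the conclusion.
m = 20: m! = 2432902008176640000 and 8^m = 1152921504606846976, so 2432902008176640000 > 1152921504606846976.

m = 20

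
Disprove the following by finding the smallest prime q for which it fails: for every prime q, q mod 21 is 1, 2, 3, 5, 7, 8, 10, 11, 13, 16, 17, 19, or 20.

For q = 2, 3, 5, 7, …, 53, 59, 61 the conclusion holds.
q = 67: 67 mod 21 = 4 — not in {1, 2, 3, 5, 7, 8, 10, 11, 13, 16, 17, 19, 20}.

q = 67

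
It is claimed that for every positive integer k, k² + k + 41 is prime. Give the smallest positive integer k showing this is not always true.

A counterexample is any positive integer k such that k² + k + 41 is not prime; we check each in order.
For k = 1, 2, 3, 4, …, 37, 38, 39 the conclusion holds.
k = 40: k² + k + 41 = 1681 = 41 × 41, composite.
So k = 40 is the smallest counterexample.

k = 40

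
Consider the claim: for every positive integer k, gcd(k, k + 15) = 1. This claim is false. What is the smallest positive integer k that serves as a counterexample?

A counterexample is any positive integer k such that gcd(k, k + 15) > 1; we check each in order.
k = 1: gcd(1, 16) = 1.
k = 2: gcd(2, 17) = 1.
k = 3: gcd(3, 18) = 3.

k = 3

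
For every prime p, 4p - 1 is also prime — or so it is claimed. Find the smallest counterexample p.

Check each prime p in order until 4p - 1 is not prime.
For p = 2, 3, 5 the conclusion holds.
p = 7: 4p - 1 = 27 = 3 × 9, not prime.
So p = 7 is the smallest counterexample.

p = 7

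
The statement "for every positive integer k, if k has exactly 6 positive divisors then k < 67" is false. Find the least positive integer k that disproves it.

k = 68

A counterexample is any positive integer k such that k has exactly 6 positive divisors but the claim fails; we check each in order.
For k = 12, 18, 20, 28, 32, 44, 45, 50, 52, 63 the conclusion holds.
k = 68: τ(68) = 6; 68 ≥ 67.
Hence k = 68 is a counterexample.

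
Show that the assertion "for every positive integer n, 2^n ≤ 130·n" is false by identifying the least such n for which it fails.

n = 11

Check each positive integer n in order until 2^n > 130·n.
For n = 1, 2, 3, 4, 5, 6, 7, 8, 9, 10 the conclusion holds.
n = 11: 2^n = 2048 and 130·n = 1430, so 2048 > 1430.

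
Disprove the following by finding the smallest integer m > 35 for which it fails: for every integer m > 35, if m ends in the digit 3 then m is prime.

m = 63

Check each integer m > 35 in order until m ends in the digit 3 but m is not prime.
m = 43: 43 ends in 3 and is prime.
m = 53: 53 ends in 3 and is prime.
m = 63: 63 ends in 3; 63 = 3 × 21, composite.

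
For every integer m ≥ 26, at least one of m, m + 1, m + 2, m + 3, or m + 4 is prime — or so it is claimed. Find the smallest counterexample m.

Check each integer m ≥ 26 in order until m, m + 1, m + 2, m + 3, m + 4 are all composite.
For m = 26, 27, 28, 29, 30, 31 the conclusion holds.
m = 32: 32 = 2 × 16; 33 = 3 × 11; 34 = 2 × 17; 35 = 5 × 7; 36 = 2 × 18 — all composite.

m = 32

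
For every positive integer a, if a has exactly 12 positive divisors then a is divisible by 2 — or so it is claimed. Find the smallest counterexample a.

a = 315

Check each positive integer a in order until a has exactly 12 positive divisors but a is not divisible by 2.
The first 24 eligible values, up to a = 308, all satisfy the conclusion.
a = 315: τ(315) = 12; 315 mod 2 = 1.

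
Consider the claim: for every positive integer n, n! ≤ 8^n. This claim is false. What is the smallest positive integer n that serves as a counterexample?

A counterexample is any positive integer n such that n! > 8^n; we check each in order.
The first 19 eligible values, up to n = 19, all satisfy the conclusion.
n = 20: n! = 2432902008176640000 and 8^n = 1152921504606846976, so 2432902008176640000 > 1152921504606846976.

n = 20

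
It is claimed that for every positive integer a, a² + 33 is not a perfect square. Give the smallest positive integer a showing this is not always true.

a = 4

For a = 1, 2, 3 the conclusion holds.
a = 4: 4² + 33 = 49 = 7², a perfect square.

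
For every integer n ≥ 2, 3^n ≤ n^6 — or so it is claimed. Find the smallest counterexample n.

n = 15

Check each integer n ≥ 2 in order until 3^n > n^6.
For n = 2, 3, 4, 5, …, 12, 13, 14 the conclusion holds.
n = 15: 3^n = 14348907 and n^6 = 11390625, so 14348907 > 11390625.
Thus n = 15 disproves the claim, and no smaller n works.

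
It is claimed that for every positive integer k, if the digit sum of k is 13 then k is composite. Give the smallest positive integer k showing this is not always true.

k = 67

A counterexample is any positive integer k such that the digit sum of k is 13 but k is prime; we check each in order.
For k = 49, 58 the conclusion holds.
k = 67: digit sum 13; 67 is prime, not composite.
Hence k = 67 is a counterexample.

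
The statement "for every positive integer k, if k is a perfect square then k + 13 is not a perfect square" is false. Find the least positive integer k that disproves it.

We need the least positive integer k for which k is a perfect square but k + 13 is a perfect square.
The first 5 eligible values, up to k = 25, all satisfy the conclusion.
k = 36: 36 = 6² and 36 + 13 = 49 = 7².
Hence k = 36 is a counterexample.

k = 36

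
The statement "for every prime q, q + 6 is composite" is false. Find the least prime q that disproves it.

Check each prime q in order until q + 6 is prime.
q = 2: q + 6 = 8 = 2 × 4, composite.
q = 3: q + 6 = 9 = 3 × 3, composite.
q = 5: q + 6 = 11, prime — not composite.
So q = 5 is the smallest counterexample.

q = 5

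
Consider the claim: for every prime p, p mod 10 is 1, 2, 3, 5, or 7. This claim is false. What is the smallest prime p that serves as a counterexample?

p = 19

The first 7 eligible values, up to p = 17, all satisfy the conclusion.
p = 19: 19 mod 10 = 9 — not in {1, 2, 3, 5, 7}.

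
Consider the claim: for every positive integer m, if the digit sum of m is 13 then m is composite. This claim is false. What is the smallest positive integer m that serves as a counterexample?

m = 67

Check each positive integer m in order until the digit sum of m is 13 but m is prime.
For m = 49, 58 the conclusion holds.
m = 67: digit sum 13; 67 is prime, not composite.
So m = 67 is the smallest counterexample.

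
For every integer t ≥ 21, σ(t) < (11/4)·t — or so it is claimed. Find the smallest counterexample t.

t = 60

The first 39 eligible values, up to t = 59, all satisfy the conclusion.
t = 60: σ(60) = 168; 168 ≥ 165.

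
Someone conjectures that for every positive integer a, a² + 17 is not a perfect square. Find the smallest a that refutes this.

Check each positive integer a in order until a² + 17 is a perfect square.
The first 7 eligible values, up to a = 7, all satisfy the conclusion.
a = 8: 8² + 17 = 81 = 9², a perfect square.

a = 8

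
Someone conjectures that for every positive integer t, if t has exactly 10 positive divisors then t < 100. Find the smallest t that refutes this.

A counterexample is any positive integer t such that t has exactly 10 positive divisors but the claim fails; we check each in order.
t = 48: τ(48) = 10; 48 < 100.
t = 80: τ(80) = 10; 80 < 100.
t = 112: τ(112) = 10; 112 ≥ 100.

t = 112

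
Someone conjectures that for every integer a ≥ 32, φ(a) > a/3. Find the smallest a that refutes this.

Check each integer a ≥ 32 in order until the claim fails.
For a = 32, 33, 34, 35 the conclusion holds.
a = 36: φ(36) = 12 and 36/3 = 12, so φ(36) ≤ 36/3.
Thus a = 36 disproves the claim, and no smaller a works.

a = 36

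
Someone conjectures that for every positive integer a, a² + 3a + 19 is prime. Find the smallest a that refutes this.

a = 15

The first 14 eligible values, up to a = 14, all satisfy the conclusion.
a = 15: a² + 3a + 19 = 289 = 17 × 17, composite.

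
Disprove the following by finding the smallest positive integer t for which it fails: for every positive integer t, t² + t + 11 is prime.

t = 10

A counterexample is any positive integer t such that t² + t + 11 is not prime; we check each in order.
For t = 1, 2, 3, 4, 5, 6, 7, 8, 9 the conclusion holds.
t = 10: t² + t + 11 = 121 = 11 × 11, composite.
Hence t = 10 is a counterexample.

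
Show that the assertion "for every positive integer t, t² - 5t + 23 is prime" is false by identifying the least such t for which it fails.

We need the least positive integer t for which t² - 5t + 23 is not prime.
The first 18 eligible values, up to t = 18, all satisfy the conclusion.
t = 19: t² - 5t + 23 = 289 = 17 × 17, composite.
Hence t = 19 is a counterexample.

t = 19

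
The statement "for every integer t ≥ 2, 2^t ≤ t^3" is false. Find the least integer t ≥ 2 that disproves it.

t = 10

Check each integer t ≥ 2 in order until 2^t > t^3.
For t = 2, 3, 4, 5, 6, 7, 8, 9 the conclusion holds.
t = 10: 2^t = 1024 and t^3 = 1000, so 1024 > 1000.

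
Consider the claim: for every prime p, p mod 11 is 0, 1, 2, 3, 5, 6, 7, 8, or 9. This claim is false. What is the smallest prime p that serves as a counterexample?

p = 37

Check each prime p in order until the claim fails.
For p = 2, 3, 5, 7, …, 23, 29, 31 the conclusion holds.
p = 37: 37 mod 11 = 4 — not in {0, 1, 2, 3, 5, 6, 7, 8, 9}.
Thus p = 37 disproves the claim, and no smaller p works.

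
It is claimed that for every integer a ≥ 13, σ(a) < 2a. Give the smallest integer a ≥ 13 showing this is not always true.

A counterexample is any integer a ≥ 13 such that the claim fails; we check each in order.
For a = 13, 14, 15, 16, 17 the conclusion holds.
a = 18: σ(18) = 39; 39 ≥ 36.

a = 18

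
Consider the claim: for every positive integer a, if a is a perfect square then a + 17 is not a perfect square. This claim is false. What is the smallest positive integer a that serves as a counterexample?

We need the least positive integer a for which a is a perfect square but a + 17 is a perfect square.
a = 1: 1 + 17 = 18, not a perfect square.
a = 4: 4 + 17 = 21, not a perfect square.
a = 9: 9 + 17 = 26, not a perfect square.
a = 16: 16 + 17 = 33, not a perfect square.
a = 25: 25 + 17 = 42, not a perfect square.
a = 36: 36 + 17 = 53, not a perfect square.
a = 49: 49 + 17 = 66, not a perfect square.
a = 64: 64 = 8² and 64 + 17 = 81 = 9².
Hence a = 64 is a counterexample.

a = 64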